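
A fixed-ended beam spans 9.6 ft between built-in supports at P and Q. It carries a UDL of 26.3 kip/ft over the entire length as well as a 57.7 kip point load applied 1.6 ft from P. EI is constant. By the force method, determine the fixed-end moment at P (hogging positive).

M_P = 266.1 kip·ft

Take the two fixed-end moments M_P, M_Q as redundants; the released structure is the simple span PQ.
On the primary (simply-supported) span, the end slopes from the loading are:
  at P: UDL 26.3: wL³/(24EI) = 969.5/EI
  at Q: UDL 26.3: wL³/(24EI) = 969.5/EI
  at P: point load 57.7 at a = 1.6: Pab(L + b)/(6LEI) = 225.7/EI
  at Q: point load 57.7 at a = 1.6: Pab(L + a)/(6LEI) = 143.6/EI
  θ_P0 = 1195/EI,  θ_Q0 = 1113/EI
Flexibility coefficients: a unit moment at one end gives L/(3EI) there and L/(6EI) at the far end, so f₁₁ = f₂₂ = 3.2/EI and f₁₂ = f₂₁ = 1.6/EI.
Compatibility — zero rotation at each built-in end:
  3.2 M_P + 1.6 M_Q = 1195
  1.6 M_P + 3.2 M_Q = 1113
Solving the pair gives M_P = 266.1 kip·ft and M_Q = 214.8 kip·ft (hogging).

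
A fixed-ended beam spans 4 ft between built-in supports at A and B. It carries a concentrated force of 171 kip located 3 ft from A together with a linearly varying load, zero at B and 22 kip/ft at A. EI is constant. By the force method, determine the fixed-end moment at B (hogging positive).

Release both end moments; the primary structure is a simply-supported span AB with redundants M_A and M_B.
Simple-span end rotations at A and B under the given loads:
  at A: point load 171 at a = 3: Pab(L + b)/(6LEI) = 106.9/EI
  at B: point load 171 at a = 3: Pab(L + a)/(6LEI) = 149.6/EI
  at A: triangular load, peak 22: w₀L³/(45EI) = 31.29/EI
  at B: triangular load, peak 22: 7w₀L³/(360EI) = 27.38/EI
  θ_A0 = 138.2/EI,  θ_B0 = 177/EI
Flexibility coefficients: a unit moment at one end gives L/(3EI) there and L/(6EI) at the far end, so f₁₁ = f₂₂ = 1.333/EI and f₁₂ = f₂₁ = 0.6667/EI.
Compatibility — zero rotation at each built-in end:
  1.333 M_A + 0.6667 M_B = 138.2
  0.6667 M_A + 1.333 M_B = 177
Solving the pair gives M_A = 49.66 kip·ft and M_B = 107.9 kip·ft (hogging).

M_B = 107.9 kip·ft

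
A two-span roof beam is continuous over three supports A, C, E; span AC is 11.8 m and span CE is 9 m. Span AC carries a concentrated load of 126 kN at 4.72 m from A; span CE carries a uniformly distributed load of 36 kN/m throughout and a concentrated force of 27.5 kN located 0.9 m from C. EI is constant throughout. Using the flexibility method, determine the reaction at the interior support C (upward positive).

Insert a hinge at C; M_C is the redundant, and each span becomes simply supported.
Discontinuity in slope at C on the released structure — sum the simple-span end rotations:
  span AC: point load 126 at a = 4.72: Pab(L + a)/(6LEI) = 982.5/EI
  span CE: UDL 36: wL³/(24EI) = 1094/EI
  span CE: point load 27.5 at a = 0.9: Pab(L + b)/(6LEI) = 63.48/EI
  relative rotation θ_0 = (982.5 + 1157)/EI = 2139/EI
A unit hogging moment at C produces rotation L₁/(3EI) + L₂/(3EI) = 6.933/EI.
Slope continuity at C: θ_0 = M_C·6.933/EI, so M_C = 2139/6.933 = 308.6 kN·m (hogging).
Span AC, ΣM about A with M_C applied at C: R_C^{AC}·11.8 = 594.7 + 308.6, so R_C^{AC} = 76.55 kN and R_A = 126 − 76.55 = 49.45 kN.
Span CE, ΣM about E: R_C^{CE}·9 = 1681 + 308.6, so R_C^{CE} = 221 kN and R_E = 351.5 − 221 = 130.5 kN.
R_C = 76.55 + 221 = 297.6 kN.

R_C = 297.6 kN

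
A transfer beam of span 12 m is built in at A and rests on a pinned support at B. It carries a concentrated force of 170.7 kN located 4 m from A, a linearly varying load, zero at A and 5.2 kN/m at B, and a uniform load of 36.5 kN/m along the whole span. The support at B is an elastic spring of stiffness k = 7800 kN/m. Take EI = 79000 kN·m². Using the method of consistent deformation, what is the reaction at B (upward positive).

R_B = 203.1 kN

Remove the prop at B; the released (primary) structure is a cantilever built in at A.
Free-end deflection of the primary structure under the applied loading (downward +):
  point load 170.7 at a = 4: Pa²(3L − a)/(6EI) = 14566/EI
  triangular load, peak 5.2 at the free end: 11w₀L⁴/(120EI) = 9884/EI
  UDL 36.5: wL⁴/(8EI) = 94608/EI
  δ_0 = 119059/EI
Flexibility coefficient — unit upward force at B: δ_{BB} = L³/(3EI) = 576/EI.
With EI = 79000 kN·m²: δ_0 = 1.5071 m and δ_{BB} = 0.007291 m/kN.
Compatibility — the spring shortens by R_B/k under the reaction it provides: δ_0 − R_B·δ_{BB} = R_B/k. With 1/k = 0.000128 m/kN, R_B = δ_0 / (δ_{BB} + 1/k) = 1.5071 / (0.007291 + 0.000128) = 203.1 kN.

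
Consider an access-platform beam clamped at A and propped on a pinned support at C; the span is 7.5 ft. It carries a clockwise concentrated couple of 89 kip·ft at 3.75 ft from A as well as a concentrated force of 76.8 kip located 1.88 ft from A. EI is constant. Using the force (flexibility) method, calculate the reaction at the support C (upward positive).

Choose R_C as the redundant. The primary structure is the cantilever fixed at A.
Deflection at C on the released cantilever, summing each load's contribution:
  clockwise couple 89 at a = 3.75: M₀a(2L − a)/(2EI) = 1877/EI
  point load 76.8 at a = 1.88: Pa²(3L − a)/(6EI) = 932.9/EI
  δ_0 = 2810/EI
Flexibility coefficient — unit upward force at C: δ_{CC} = L³/(3EI) = 140.6/EI.
Compatibility at C: δ_0 − R_C·δ_{CC} = 0, so R_C = 2810/140.6 = 19.98 kip.

R_C = 19.98 kip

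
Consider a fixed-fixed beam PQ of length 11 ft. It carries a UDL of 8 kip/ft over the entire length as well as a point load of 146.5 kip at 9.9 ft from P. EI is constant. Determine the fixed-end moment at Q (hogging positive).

M_Q = 211.2 kip·ft

Release both end moments; the primary structure is a simply-supported span PQ with redundants M_P and M_Q.
End rotations of the released simple span under the applied load (×1/EI):
  at P: UDL 8: wL³/(24EI) = 443.7/EI
  at Q: UDL 8: wL³/(24EI) = 443.7/EI
  at P: point load 146.5 at a = 9.9: Pab(L + b)/(6LEI) = 292.5/EI
  at Q: point load 146.5 at a = 9.9: Pab(L + a)/(6LEI) = 505.2/EI
  θ_P0 = 736.2/EI,  θ_Q0 = 948.9/EI
Flexibility coefficients: a unit moment at one end gives L/(3EI) there and L/(6EI) at the far end, so f₁₁ = f₂₂ = 3.667/EI and f₁₂ = f₂₁ = 1.833/EI.
Compatibility — zero rotation at each built-in end:
  3.667 M_P + 1.833 M_Q = 736.2
  1.833 M_P + 3.667 M_Q = 948.9
Solving the pair gives M_P = 95.17 kip·ft and M_Q = 211.2 kip·ft (hogging).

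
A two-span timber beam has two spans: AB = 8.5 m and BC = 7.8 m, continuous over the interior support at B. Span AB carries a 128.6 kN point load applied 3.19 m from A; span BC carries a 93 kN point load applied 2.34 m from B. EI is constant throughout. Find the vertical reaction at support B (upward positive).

Insert a hinge at B; M_B is the redundant, and each span becomes simply supported.
Discontinuity in slope at B on the released structure — sum the simple-span end rotations:
  span AB: point load 128.6 at a = 3.19: Pab(L + a)/(6LEI) = 499.3/EI
  span BC: point load 93 at a = 2.34: Pab(L + b)/(6LEI) = 336.7/EI
  relative rotation θ_0 = (499.3 + 336.7)/EI = 836/EI
A unit hogging moment at B produces rotation L₁/(3EI) + L₂/(3EI) = 5.433/EI.
Compatibility: M_B·(L₁+L₂)/(3EI) = θ_0, giving M_B = 153.9 kN·m (hogging).
Span AB, ΣM about A with M_B applied at B: R_B^{AB}·8.5 = 410.2 + 153.9, so R_B^{AB} = 66.36 kN and R_A = 128.6 − 66.36 = 62.24 kN.
Span BC, ΣM about C: R_B^{BC}·7.8 = 507.8 + 153.9, so R_B^{BC} = 84.83 kN and R_C = 93 − 84.83 = 8.174 kN.
R_B = 66.36 + 84.83 = 151.2 kN.

R_B = 151.2 kN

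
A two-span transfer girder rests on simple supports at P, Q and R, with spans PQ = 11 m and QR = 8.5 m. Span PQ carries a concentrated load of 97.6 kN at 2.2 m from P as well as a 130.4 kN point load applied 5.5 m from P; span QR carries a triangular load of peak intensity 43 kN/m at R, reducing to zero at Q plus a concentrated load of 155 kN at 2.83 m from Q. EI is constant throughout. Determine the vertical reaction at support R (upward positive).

R_R = 126.9 kN

Insert a hinge at Q; M_Q is the redundant, and each span becomes simply supported.
End slopes at the hinge Q, treating each span as simply supported:
  span PQ: point load 97.6 at a = 2.2: Pab(L + a)/(6LEI) = 377.9/EI
  span PQ: point load 130.4 at a = 5.5: Pab(L + a)/(6LEI) = 986.1/EI
  span QR: triangular load, peak 43: 7w₀L³/(360EI) = 513.5/EI
  span QR: point load 155 at a = 2.83: Pab(L + b)/(6LEI) = 691/EI
  relative rotation θ_0 = (1364 + 1205)/EI = 2569/EI
A unit hogging moment at Q produces rotation L₁/(3EI) + L₂/(3EI) = 6.5/EI.
Slope continuity at Q: θ_0 = M_Q·6.5/EI, so M_Q = 2569/6.5 = 395.2 kN·m (hogging).
Span QR, ΣM about R: R_Q^{QR}·8.5 = 1397 + 395.2, so R_Q^{QR} = 210.8 kN and R_R = 337.8 − 210.8 = 126.9 kN.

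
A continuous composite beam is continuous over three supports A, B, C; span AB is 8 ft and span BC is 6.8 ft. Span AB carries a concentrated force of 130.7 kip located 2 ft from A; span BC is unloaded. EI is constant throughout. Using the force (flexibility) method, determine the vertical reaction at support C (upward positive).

Take M_B as the redundant. Released structure: two simple spans AB and BC with a hinge at B.
Rotations at B on the released spans (each span's end-slope, ×1/EI):
  span AB: point load 130.7 at a = 2: Pab(L + a)/(6LEI) = 326.8/EI
  relative rotation θ_0 = (326.8 + 0)/EI = 326.8/EI
A unit hogging moment at B produces rotation L₁/(3EI) + L₂/(3EI) = 4.933/EI.
Compatibility: M_B·(L₁+L₂)/(3EI) = θ_0, giving M_B = 66.23 kip·ft (hogging).
Span BC, ΣM about C: R_B^{BC}·6.8 = 0 + 66.23, so R_B^{BC} = 9.74 kip and R_C = 0 − 9.74 = -9.74 kip.

R_C = -9.74 kip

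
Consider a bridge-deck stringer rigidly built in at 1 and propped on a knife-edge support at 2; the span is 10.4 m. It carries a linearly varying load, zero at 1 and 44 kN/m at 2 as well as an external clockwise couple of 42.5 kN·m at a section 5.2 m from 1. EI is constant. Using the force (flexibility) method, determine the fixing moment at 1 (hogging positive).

Choose R_2 as the redundant. The primary structure is the cantilever fixed at 1.
Primary-structure tip deflection at 2 by superposition:
  triangular load, peak 44 at the free end: 11w₀L⁴/(120EI) = 47184/EI
  clockwise couple 42.5 at a = 5.2: M₀a(2L − a)/(2EI) = 1724/EI
  δ_0 = 48908/EI
Tip deflection under a unit load at 2: L³/(3EI) = 375/EI.
Compatibility at 2: δ_0 − R_2·δ_{22} = 0, so R_2 = 48908/375 = 130.4 kN.
Moment equilibrium about 1: M_1 = Σ(load moments about 1) − R_2·L = 1629 − 130.4×10.4 = 272.3 kN·m.

M_1 = 272.3 kN·m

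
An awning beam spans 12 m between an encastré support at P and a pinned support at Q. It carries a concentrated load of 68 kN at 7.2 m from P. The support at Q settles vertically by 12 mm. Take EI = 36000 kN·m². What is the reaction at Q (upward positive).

R_Q = 28.63 kN

Take the reaction at Q as the redundant and release it; the primary structure is a cantilever fixed at P.
Primary-structure tip deflection at Q by superposition:
  point load 68 at a = 7.2: Pa²(3L − a)/(6EI) = 16921/EI
Tip deflection under a unit load at Q: L³/(3EI) = 576/EI.
With EI = 36000 kN·m²: δ_0 = 0.47002 m and δ_{QQ} = 0.016 m/kN.
Compatibility — the beam at Q must follow the support down by 0.012 m: δ_0 − R_Q·δ_{QQ} = 0.012, so R_Q = (0.47002 − 0.012)/0.016 = 28.63 kN.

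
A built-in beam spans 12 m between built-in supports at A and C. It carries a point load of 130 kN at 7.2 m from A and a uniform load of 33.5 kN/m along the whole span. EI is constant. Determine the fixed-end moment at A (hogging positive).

M_A = 551.8 kN·m

Take the two fixed-end moments M_A, M_C as redundants; the released structure is the simple span AC.
End rotations of the released simple span under the applied load (×1/EI):
  at A: point load 130 at a = 7.2: Pab(L + b)/(6LEI) = 1048/EI
  at C: point load 130 at a = 7.2: Pab(L + a)/(6LEI) = 1198/EI
  at A: UDL 33.5: wL³/(24EI) = 2412/EI
  at C: UDL 33.5: wL³/(24EI) = 2412/EI
  θ_A0 = 3460/EI,  θ_C0 = 3610/EI
Flexibility coefficients: a unit moment at one end gives L/(3EI) there and L/(6EI) at the far end, so f₁₁ = f₂₂ = 4/EI and f₁₂ = f₂₁ = 2/EI.
Compatibility — zero rotation at each built-in end:
  4 M_A + 2 M_C = 3460
  2 M_A + 4 M_C = 3610
Solving the pair gives M_A = 551.8 kN·m and M_C = 626.6 kN·m (hogging).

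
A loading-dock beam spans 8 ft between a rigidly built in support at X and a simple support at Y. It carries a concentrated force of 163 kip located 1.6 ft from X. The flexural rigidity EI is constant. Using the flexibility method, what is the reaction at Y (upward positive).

Take the reaction at Y as the redundant and release it; the primary structure is a cantilever fixed at X.
Primary-structure tip deflection at Y by superposition:
  point load 163 at a = 1.6: Pa²(3L − a)/(6EI) = 1558/EI
Tip deflection under a unit load at Y: L³/(3EI) = 170.7/EI.
The prop prevents deflection at Y: R_Y = δ_0/δ_{YY} = 1558/170.7 = 9.128 kip.

R_Y = 9.128 kip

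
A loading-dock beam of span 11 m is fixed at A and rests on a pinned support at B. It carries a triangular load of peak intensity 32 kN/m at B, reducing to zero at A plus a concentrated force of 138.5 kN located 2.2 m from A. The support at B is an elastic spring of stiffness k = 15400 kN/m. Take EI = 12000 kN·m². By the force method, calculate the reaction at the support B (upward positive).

Choose R_B as the redundant. The primary structure is the cantilever fixed at A.
Free-end deflection of the primary structure under the applied loading (downward +):
  triangular load, peak 32 at the free end: 11w₀L⁴/(120EI) = 42947/EI
  point load 138.5 at a = 2.2: Pa²(3L − a)/(6EI) = 3441/EI
  δ_0 = 46388/EI
Flexibility coefficient — unit upward force at B: δ_{BB} = L³/(3EI) = 443.7/EI.
With EI = 12000 kN·m²: δ_0 = 3.8657 m and δ_{BB} = 0.036972 m/kN.
Compatibility — the spring shortens by R_B/k under the reaction it provides: δ_0 − R_B·δ_{BB} = R_B/k. With 1/k = 0.000065 m/kN, R_B = δ_0 / (δ_{BB} + 1/k) = 3.8657 / (0.036972 + 0.000065) = 104.4 kN.

R_B = 104.4 kN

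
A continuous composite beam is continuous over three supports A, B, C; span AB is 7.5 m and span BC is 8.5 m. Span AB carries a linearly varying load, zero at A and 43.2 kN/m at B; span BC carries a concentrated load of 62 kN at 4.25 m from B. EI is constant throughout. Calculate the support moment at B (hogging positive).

M_B = 128.4 kN·m

Release continuity at B by inserting a hinge; the redundant is the internal moment M_B. The primary structure is two simply-supported spans AB and BC.
Discontinuity in slope at B on the released structure — sum the simple-span end rotations:
  span AB: triangular load, peak 43.2: w₀L³/(45EI) = 405/EI
  span BC: point load 62 at a = 4.25: Pab(L + b)/(6LEI) = 280/EI
  relative rotation θ_0 = (405 + 280)/EI = 685/EI
A unit hogging moment at B produces rotation L₁/(3EI) + L₂/(3EI) = 5.333/EI.
Slope continuity at B: θ_0 = M_B·5.333/EI, so M_B = 685/5.333 = 128.4 kN·m (hogging).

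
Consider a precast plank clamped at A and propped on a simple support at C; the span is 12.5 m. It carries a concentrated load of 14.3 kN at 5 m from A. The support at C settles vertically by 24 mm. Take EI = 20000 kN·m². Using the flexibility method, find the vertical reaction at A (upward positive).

R_A = 12.06 kN

Release the roller at C. Primary structure: cantilever fixed at A.
Deflection at C on the released cantilever, summing each load's contribution:
  point load 14.3 at a = 5: Pa²(3L − a)/(6EI) = 1936/EI
Flexibility coefficient — unit upward force at C: δ_{CC} = L³/(3EI) = 651/EI.
With EI = 20000 kN·m²: δ_0 = 0.096823 m and δ_{CC} = 0.032552 m/kN.
Compatibility — the beam at C must follow the support down by 0.024 m: δ_0 − R_C·δ_{CC} = 0.024, so R_C = (0.096823 − 0.024)/0.032552 = 2.237 kN.
Vertical equilibrium: R_A = ΣP − R_C = 14.3 − 2.237 = 12.06 kN.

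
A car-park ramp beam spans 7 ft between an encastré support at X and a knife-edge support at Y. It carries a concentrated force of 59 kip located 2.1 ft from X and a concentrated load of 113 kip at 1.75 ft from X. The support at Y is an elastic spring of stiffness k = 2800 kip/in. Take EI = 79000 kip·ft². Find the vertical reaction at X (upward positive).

Release the roller at Y. Primary structure: cantilever fixed at X.
Deflection at Y on the released cantilever, summing each load's contribution:
  point load 59 at a = 2.1: Pa²(3L − a)/(6EI) = 819.6/EI
  point load 113 at a = 1.75: Pa²(3L − a)/(6EI) = 1110/EI
  δ_0 = 1930/EI
Tip deflection under a unit load at Y: L³/(3EI) = 114.3/EI.
With EI = 79000 kip·ft²: δ_0 = 0.024429 ft and δ_{YY} = 0.001447 ft/kip.
Compatibility — the spring shortens by R_Y/k under the reaction it provides: δ_0 − R_Y·δ_{YY} = R_Y/k. With 1/k = 1/(2800×12) ft/kip = 0.00003 ft/kip, R_Y = δ_0 / (δ_{YY} + 1/k) = 0.024429 / (0.001447 + 0.00003) = 16.54 kip.
Vertical equilibrium: R_X = ΣP − R_Y = 172 − 16.54 = 155.5 kip.

R_X = 155.5 kip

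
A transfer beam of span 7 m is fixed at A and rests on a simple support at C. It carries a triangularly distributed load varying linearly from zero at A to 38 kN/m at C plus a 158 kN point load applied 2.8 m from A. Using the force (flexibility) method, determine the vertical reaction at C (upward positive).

Release the roller at C. Primary structure: cantilever fixed at A.
Deflection at C on the released cantilever, summing each load's contribution:
  triangular load, peak 38 at the free end: 11w₀L⁴/(120EI) = 8363/EI
  point load 158 at a = 2.8: Pa²(3L − a)/(6EI) = 3757/EI
  δ_0 = 12121/EI
Flexibility coefficient — unit upward force at C: δ_{CC} = L³/(3EI) = 114.3/EI.
Compatibility at C: δ_0 − R_C·δ_{CC} = 0, so R_C = 12121/114.3 = 106 kN.

R_C = 106 kN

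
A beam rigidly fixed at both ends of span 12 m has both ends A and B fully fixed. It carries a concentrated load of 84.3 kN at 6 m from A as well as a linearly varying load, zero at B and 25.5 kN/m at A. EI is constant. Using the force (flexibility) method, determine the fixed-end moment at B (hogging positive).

Release both end moments; the primary structure is a simply-supported span AB with redundants M_A and M_B.
Simple-span end rotations at A and B under the given loads:
  at A: point load 84.3 at a = 6: Pab(L + b)/(6LEI) = 758.7/EI
  at B: point load 84.3 at a = 6: Pab(L + a)/(6LEI) = 758.7/EI
  at A: triangular load, peak 25.5: w₀L³/(45EI) = 979.2/EI
  at B: triangular load, peak 25.5: 7w₀L³/(360EI) = 856.8/EI
  θ_A0 = 1738/EI,  θ_B0 = 1616/EI
Flexibility coefficients: a unit moment at one end gives L/(3EI) there and L/(6EI) at the far end, so f₁₁ = f₂₂ = 4/EI and f₁₂ = f₂₁ = 2/EI.
Compatibility — zero rotation at each built-in end:
  4 M_A + 2 M_B = 1738
  2 M_A + 4 M_B = 1616
Solving the pair gives M_A = 310.1 kN·m and M_B = 248.8 kN·m (hogging).

M_B = 248.8 kN·m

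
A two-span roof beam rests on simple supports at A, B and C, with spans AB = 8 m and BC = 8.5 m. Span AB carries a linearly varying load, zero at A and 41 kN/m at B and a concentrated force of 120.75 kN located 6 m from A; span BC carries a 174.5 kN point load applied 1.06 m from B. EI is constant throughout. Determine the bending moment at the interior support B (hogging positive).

M_B = 239.9 kN·m

Release continuity at B by inserting a hinge; the redundant is the internal moment M_B. The primary structure is two simply-supported spans AB and BC.
Discontinuity in slope at B on the released structure — sum the simple-span end rotations:
  span AB: triangular load, peak 41: w₀L³/(45EI) = 466.5/EI
  span AB: point load 120.75 at a = 6: Pab(L + a)/(6LEI) = 422.6/EI
  span BC: point load 174.5 at a = 1.06: Pab(L + b)/(6LEI) = 430.1/EI
  relative rotation θ_0 = (889.1 + 430.1)/EI = 1319/EI
A unit hogging moment at B produces rotation L₁/(3EI) + L₂/(3EI) = 5.5/EI.
Slope continuity at B: θ_0 = M_B·5.5/EI, so M_B = 1319/5.5 = 239.9 kN·m (hogging).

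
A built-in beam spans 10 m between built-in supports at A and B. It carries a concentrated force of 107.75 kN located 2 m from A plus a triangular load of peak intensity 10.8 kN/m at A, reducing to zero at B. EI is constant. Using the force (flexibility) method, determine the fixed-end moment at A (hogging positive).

Release both end moments; the primary structure is a simply-supported span AB with redundants M_A and M_B.
Simple-span end rotations at A and B under the given loads:
  at A: point load 107.75 at a = 2: Pab(L + b)/(6LEI) = 517.2/EI
  at B: point load 107.75 at a = 2: Pab(L + a)/(6LEI) = 344.8/EI
  at A: triangular load, peak 10.8: w₀L³/(45EI) = 240/EI
  at B: triangular load, peak 10.8: 7w₀L³/(360EI) = 210/EI
  θ_A0 = 757.2/EI,  θ_B0 = 554.8/EI
Flexibility coefficients: a unit moment at one end gives L/(3EI) there and L/(6EI) at the far end, so f₁₁ = f₂₂ = 3.333/EI and f₁₂ = f₂₁ = 1.667/EI.
Compatibility — zero rotation at each built-in end:
  3.333 M_A + 1.667 M_B = 757.2
  1.667 M_A + 3.333 M_B = 554.8
Solving the pair gives M_A = 191.9 kN·m and M_B = 70.48 kN·m (hogging).

M_A = 191.9 kN·m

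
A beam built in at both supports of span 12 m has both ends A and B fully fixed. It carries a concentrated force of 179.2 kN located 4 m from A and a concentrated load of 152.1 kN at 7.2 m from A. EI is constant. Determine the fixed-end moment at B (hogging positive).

M_B = 422.1 kN·m

Take the two fixed-end moments M_A, M_B as redundants; the released structure is the simple span AB.
End rotations of the released simple span under the applied load (×1/EI):
  at A: point load 179.2 at a = 4: Pab(L + b)/(6LEI) = 1593/EI
  at B: point load 179.2 at a = 4: Pab(L + a)/(6LEI) = 1274/EI
  at A: point load 152.1 at a = 7.2: Pab(L + b)/(6LEI) = 1227/EI
  at B: point load 152.1 at a = 7.2: Pab(L + a)/(6LEI) = 1402/EI
  θ_A0 = 2819/EI,  θ_B0 = 2676/EI
Flexibility coefficients: a unit moment at one end gives L/(3EI) there and L/(6EI) at the far end, so f₁₁ = f₂₂ = 4/EI and f₁₂ = f₂₁ = 2/EI.
Compatibility — zero rotation at each built-in end:
  4 M_A + 2 M_B = 2819
  2 M_A + 4 M_B = 2676
Solving the pair gives M_A = 493.8 kN·m and M_B = 422.1 kN·m (hogging).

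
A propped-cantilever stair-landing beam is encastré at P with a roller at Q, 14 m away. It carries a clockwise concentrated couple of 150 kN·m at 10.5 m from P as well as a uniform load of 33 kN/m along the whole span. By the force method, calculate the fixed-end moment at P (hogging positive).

Release the roller at Q. Primary structure: cantilever fixed at P.
Primary-structure tip deflection at Q by superposition:
  clockwise couple 150 at a = 10.5: M₀a(2L − a)/(2EI) = 13781/EI
  UDL 33: wL⁴/(8EI) = 158466/EI
  δ_0 = 172247/EI
Tip deflection under a unit load at Q: L³/(3EI) = 914.7/EI.
Compatibility at Q: δ_0 − R_Q·δ_{QQ} = 0, so R_Q = 172247/914.7 = 188.3 kN.
Moment equilibrium about P: M_P = Σ(load moments about P) − R_Q·L = 3384 − 188.3×14 = 747.6 kN·m.

M_P = 747.6 kN·m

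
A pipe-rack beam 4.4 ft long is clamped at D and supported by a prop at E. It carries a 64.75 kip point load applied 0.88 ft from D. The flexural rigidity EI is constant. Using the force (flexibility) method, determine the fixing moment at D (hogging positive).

Take the reaction at E as the redundant and release it; the primary structure is a cantilever fixed at D.
Primary-structure tip deflection at E by superposition:
  point load 64.75 at a = 0.88: Pa²(3L − a)/(6EI) = 103/EI
Tip deflection under a unit load at E: L³/(3EI) = 28.39/EI.
The prop prevents deflection at E: R_E = δ_0/δ_{EE} = 103/28.39 = 3.626 kip.
Moment equilibrium about D: M_D = Σ(load moments about D) − R_E·L = 56.98 − 3.626×4.4 = 41.03 kip·ft.

M_D = 41.03 kip·ft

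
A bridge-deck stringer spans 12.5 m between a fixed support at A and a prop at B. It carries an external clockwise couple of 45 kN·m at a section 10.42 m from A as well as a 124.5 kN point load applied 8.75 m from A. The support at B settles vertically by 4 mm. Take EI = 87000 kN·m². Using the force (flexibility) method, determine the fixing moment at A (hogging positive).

M_A = 198.5 kN·m

Release the roller at B. Primary structure: cantilever fixed at A.
Downward deflection at the released point B due to the loads:
  clockwise couple 45 at a = 10.42: M₀a(2L − a)/(2EI) = 3418/EI
  point load 124.5 at a = 8.75: Pa²(3L − a)/(6EI) = 45674/EI
  δ_0 = 49093/EI
Tip deflection under a unit load at B: L³/(3EI) = 651/EI.
With EI = 87000 kN·m²: δ_0 = 0.56428 m and δ_{BB} = 0.007483 m/kN.
Compatibility — the beam at B must follow the support down by 0.004 m: δ_0 − R_B·δ_{BB} = 0.004, so R_B = (0.56428 − 0.004)/0.007483 = 74.87 kN.
Moment equilibrium about A: M_A = Σ(load moments about A) − R_B·L = 1134 − 74.87×12.5 = 198.5 kN·m.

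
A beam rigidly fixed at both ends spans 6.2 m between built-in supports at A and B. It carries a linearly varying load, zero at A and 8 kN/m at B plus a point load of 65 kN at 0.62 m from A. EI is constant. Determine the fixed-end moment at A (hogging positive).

Take the two fixed-end moments M_A, M_B as redundants; the released structure is the simple span AB.
On the primary (simply-supported) span, the end slopes from the loading are:
  at A: triangular load, peak 8: 7w₀L³/(360EI) = 37.07/EI
  at B: triangular load, peak 8: w₀L³/(45EI) = 42.37/EI
  at A: point load 65 at a = 0.62: Pab(L + b)/(6LEI) = 71.21/EI
  at B: point load 65 at a = 0.62: Pab(L + a)/(6LEI) = 41.23/EI
  θ_A0 = 108.3/EI,  θ_B0 = 83.6/EI
Flexibility coefficients: a unit moment at one end gives L/(3EI) there and L/(6EI) at the far end, so f₁₁ = f₂₂ = 2.067/EI and f₁₂ = f₂₁ = 1.033/EI.
Compatibility — zero rotation at each built-in end:
  2.067 M_A + 1.033 M_B = 108.3
  1.033 M_A + 2.067 M_B = 83.6
Solving the pair gives M_A = 42.89 kN·m and M_B = 19 kN·m (hogging).

M_A = 42.89 kN·m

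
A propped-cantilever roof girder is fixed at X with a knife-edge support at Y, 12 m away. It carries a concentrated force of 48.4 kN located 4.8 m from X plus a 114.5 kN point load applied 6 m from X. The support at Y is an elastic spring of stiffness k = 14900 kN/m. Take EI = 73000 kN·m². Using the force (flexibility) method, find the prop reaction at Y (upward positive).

Choose R_Y as the redundant. The primary structure is the cantilever fixed at X.
Downward deflection at the released point Y due to the loads:
  point load 48.4 at a = 4.8: Pa²(3L − a)/(6EI) = 5799/EI
  point load 114.5 at a = 6: Pa²(3L − a)/(6EI) = 20610/EI
  δ_0 = 26409/EI
Flexibility coefficient — unit upward force at Y: δ_{YY} = L³/(3EI) = 576/EI.
With EI = 73000 kN·m²: δ_0 = 0.36176 m and δ_{YY} = 0.00789 m/kN.
Compatibility — the spring shortens by R_Y/k under the reaction it provides: δ_0 − R_Y·δ_{YY} = R_Y/k. With 1/k = 0.000067 m/kN, R_Y = δ_0 / (δ_{YY} + 1/k) = 0.36176 / (0.00789 + 0.000067) = 45.46 kN.

R_Y = 45.46 kN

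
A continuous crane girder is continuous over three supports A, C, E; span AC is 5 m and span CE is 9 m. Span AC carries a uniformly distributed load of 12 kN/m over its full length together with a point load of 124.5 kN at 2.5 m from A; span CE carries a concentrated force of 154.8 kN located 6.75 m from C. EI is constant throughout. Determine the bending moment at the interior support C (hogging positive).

Insert a hinge at C; M_C is the redundant, and each span becomes simply supported.
Discontinuity in slope at C on the released structure — sum the simple-span end rotations:
  span AC: UDL 12: wL³/(24EI) = 62.5/EI
  span AC: point load 124.5 at a = 2.5: Pab(L + a)/(6LEI) = 194.5/EI
  span CE: point load 154.8 at a = 6.75: Pab(L + b)/(6LEI) = 489.8/EI
  relative rotation θ_0 = (257 + 489.8)/EI = 746.8/EI
A unit hogging moment at C produces rotation L₁/(3EI) + L₂/(3EI) = 4.667/EI.
Slope continuity at C: θ_0 = M_C·4.667/EI, so M_C = 746.8/4.667 = 160 kN·m (hogging).

M_C = 160 kN·m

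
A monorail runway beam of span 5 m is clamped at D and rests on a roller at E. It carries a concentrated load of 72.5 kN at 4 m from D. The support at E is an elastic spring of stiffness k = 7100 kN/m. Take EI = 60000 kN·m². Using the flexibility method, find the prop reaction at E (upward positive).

R_E = 42.43 kN

Take the reaction at E as the redundant and release it; the primary structure is a cantilever fixed at D.
Primary-structure tip deflection at E by superposition:
  point load 72.5 at a = 4: Pa²(3L − a)/(6EI) = 2127/EI
Tip deflection under a unit load at E: L³/(3EI) = 41.67/EI.
With EI = 60000 kN·m²: δ_0 = 0.035444 m and δ_{EE} = 0.000694 m/kN.
Compatibility — the spring shortens by R_E/k under the reaction it provides: δ_0 − R_E·δ_{EE} = R_E/k. With 1/k = 0.000141 m/kN, R_E = δ_0 / (δ_{EE} + 1/k) = 0.035444 / (0.000694 + 0.000141) = 42.43 kN.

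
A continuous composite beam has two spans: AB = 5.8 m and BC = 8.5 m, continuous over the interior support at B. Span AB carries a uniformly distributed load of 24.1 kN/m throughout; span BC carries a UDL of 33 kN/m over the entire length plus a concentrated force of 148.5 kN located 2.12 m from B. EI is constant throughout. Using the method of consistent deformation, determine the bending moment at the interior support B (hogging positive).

M_B = 341.2 kN·m

Take M_B as the redundant. Released structure: two simple spans AB and BC with a hinge at B.
Rotations at B on the released spans (each span's end-slope, ×1/EI):
  span AB: UDL 24.1: wL³/(24EI) = 195.9/EI
  span BC: UDL 33: wL³/(24EI) = 844.4/EI
  span BC: point load 148.5 at a = 2.12: Pab(L + b)/(6LEI) = 586/EI
  relative rotation θ_0 = (195.9 + 1430)/EI = 1626/EI
A unit hogging moment at B produces rotation L₁/(3EI) + L₂/(3EI) = 4.767/EI.
Compatibility: M_B·(L₁+L₂)/(3EI) = θ_0, giving M_B = 341.2 kN·m (hogging).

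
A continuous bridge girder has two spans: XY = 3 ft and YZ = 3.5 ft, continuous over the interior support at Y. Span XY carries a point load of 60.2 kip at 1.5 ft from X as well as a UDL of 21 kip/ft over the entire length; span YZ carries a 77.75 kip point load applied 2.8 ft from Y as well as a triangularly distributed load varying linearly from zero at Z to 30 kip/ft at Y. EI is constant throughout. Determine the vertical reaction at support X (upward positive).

R_X = 43.67 kip

Release continuity at Y by inserting a hinge; the redundant is the internal moment M_Y. The primary structure is two simply-supported spans XY and YZ.
End slopes at the hinge Y, treating each span as simply supported:
  span XY: point load 60.2 at a = 1.5: Pab(L + a)/(6LEI) = 33.86/EI
  span XY: UDL 21: wL³/(24EI) = 23.62/EI
  span YZ: point load 77.75 at a = 2.8: Pab(L + b)/(6LEI) = 30.48/EI
  span YZ: triangular load, peak 30: w₀L³/(45EI) = 28.58/EI
  relative rotation θ_0 = (57.49 + 59.06)/EI = 116.5/EI
A unit hogging moment at Y produces rotation L₁/(3EI) + L₂/(3EI) = 2.167/EI.
Slope continuity at Y: θ_0 = M_Y·2.167/EI, so M_Y = 116.5/2.167 = 53.79 kip·ft (hogging).
Span XY, ΣM about X with M_Y applied at Y: R_Y^{XY}·3 = 184.8 + 53.79, so R_Y^{XY} = 79.53 kip and R_X = 123.2 − 79.53 = 43.67 kip.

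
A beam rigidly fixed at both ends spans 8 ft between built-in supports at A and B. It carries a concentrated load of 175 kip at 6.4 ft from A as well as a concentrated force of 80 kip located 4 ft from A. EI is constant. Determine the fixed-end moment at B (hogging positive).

Release both end moments; the primary structure is a simply-supported span AB with redundants M_A and M_B.
End rotations of the released simple span under the applied load (×1/EI):
  at A: point load 175 at a = 6.4: Pab(L + b)/(6LEI) = 358.4/EI
  at B: point load 175 at a = 6.4: Pab(L + a)/(6LEI) = 537.6/EI
  at A: point load 80 at a = 4: Pab(L + b)/(6LEI) = 320/EI
  at B: point load 80 at a = 4: Pab(L + a)/(6LEI) = 320/EI
  θ_A0 = 678.4/EI,  θ_B0 = 857.6/EI
Flexibility coefficients: a unit moment at one end gives L/(3EI) there and L/(6EI) at the far end, so f₁₁ = f₂₂ = 2.667/EI and f₁₂ = f₂₁ = 1.333/EI.
Compatibility — zero rotation at each built-in end:
  2.667 M_A + 1.333 M_B = 678.4
  1.333 M_A + 2.667 M_B = 857.6
Solving the pair gives M_A = 124.8 kip·ft and M_B = 259.2 kip·ft (hogging).

M_B = 259.2 kip·ft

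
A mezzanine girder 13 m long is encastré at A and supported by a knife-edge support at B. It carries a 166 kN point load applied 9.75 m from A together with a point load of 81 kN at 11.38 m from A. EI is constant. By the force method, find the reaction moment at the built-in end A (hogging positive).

M_A = 317.5 kN·m

Release the roller at B. Primary structure: cantilever fixed at A.
Free-end deflection of the primary structure under the applied loading (downward +):
  point load 166 at a = 9.75: Pa²(3L − a)/(6EI) = 76929/EI
  point load 81 at a = 11.38: Pa²(3L − a)/(6EI) = 48288/EI
  δ_0 = 125218/EI
Tip deflection under a unit load at B: L³/(3EI) = 732.3/EI.
Compatibility at B: δ_0 − R_B·δ_{BB} = 0, so R_B = 125218/732.3 = 171 kN.
Moment equilibrium about A: M_A = Σ(load moments about A) − R_B·L = 2540 − 171×13 = 317.5 kN·m.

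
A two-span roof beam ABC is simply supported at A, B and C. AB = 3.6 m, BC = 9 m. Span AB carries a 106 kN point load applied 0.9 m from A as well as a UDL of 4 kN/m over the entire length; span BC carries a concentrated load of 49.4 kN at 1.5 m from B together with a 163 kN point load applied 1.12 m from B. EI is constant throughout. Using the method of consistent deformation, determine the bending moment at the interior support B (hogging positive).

M_B = 162.1 kN·m

Insert a hinge at B; M_B is the redundant, and each span becomes simply supported.
Rotations at B on the released spans (each span's end-slope, ×1/EI):
  span AB: point load 106 at a = 0.9: Pab(L + a)/(6LEI) = 53.66/EI
  span AB: UDL 4: wL³/(24EI) = 7.776/EI
  span BC: point load 49.4 at a = 1.5: Pab(L + b)/(6LEI) = 169.8/EI
  span BC: point load 163 at a = 1.12: Pab(L + b)/(6LEI) = 449.7/EI
  relative rotation θ_0 = (61.44 + 619.5)/EI = 680.9/EI
A unit hogging moment at B produces rotation L₁/(3EI) + L₂/(3EI) = 4.2/EI.
Slope continuity at B: θ_0 = M_B·4.2/EI, so M_B = 680.9/4.2 = 162.1 kN·m (hogging).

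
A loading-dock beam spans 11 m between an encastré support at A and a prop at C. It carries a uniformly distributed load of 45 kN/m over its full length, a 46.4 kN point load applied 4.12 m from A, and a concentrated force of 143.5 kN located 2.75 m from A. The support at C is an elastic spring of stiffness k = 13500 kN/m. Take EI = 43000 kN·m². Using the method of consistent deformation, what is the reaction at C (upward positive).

Take the reaction at C as the redundant and release it; the primary structure is a cantilever fixed at A.
Deflection at C on the released cantilever, summing each load's contribution:
  UDL 45: wL⁴/(8EI) = 82356/EI
  point load 46.4 at a = 4.12: Pa²(3L − a)/(6EI) = 3791/EI
  point load 143.5 at a = 2.75: Pa²(3L − a)/(6EI) = 5471/EI
  δ_0 = 91618/EI
Flexibility coefficient — unit upward force at C: δ_{CC} = L³/(3EI) = 443.7/EI.
With EI = 43000 kN·m²: δ_0 = 2.1307 m and δ_{CC} = 0.010318 m/kN.
Compatibility — the spring shortens by R_C/k under the reaction it provides: δ_0 − R_C·δ_{CC} = R_C/k. With 1/k = 0.000074 m/kN, R_C = δ_0 / (δ_{CC} + 1/k) = 2.1307 / (0.010318 + 0.000074) = 205 kN.

R_C = 205 kN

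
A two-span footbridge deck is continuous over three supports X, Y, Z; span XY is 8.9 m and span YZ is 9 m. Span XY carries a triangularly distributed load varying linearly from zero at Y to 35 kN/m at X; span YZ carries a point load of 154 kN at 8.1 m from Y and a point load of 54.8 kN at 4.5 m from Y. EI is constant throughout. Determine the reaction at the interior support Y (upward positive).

Release continuity at Y by inserting a hinge; the redundant is the internal moment M_Y. The primary structure is two simply-supported spans XY and YZ.
End slopes at the hinge Y, treating each span as simply supported:
  span XY: triangular load, peak 35: 7w₀L³/(360EI) = 479.8/EI
  span YZ: point load 154 at a = 8.1: Pab(L + b)/(6LEI) = 205.8/EI
  span YZ: point load 54.8 at a = 4.5: Pab(L + b)/(6LEI) = 277.4/EI
  relative rotation θ_0 = (479.8 + 483.2)/EI = 963/EI
A unit hogging moment at Y produces rotation L₁/(3EI) + L₂/(3EI) = 5.967/EI.
Slope continuity at Y: θ_0 = M_Y·5.967/EI, so M_Y = 963/5.967 = 161.4 kN·m (hogging).
Span XY, ΣM about X with M_Y applied at Y: R_Y^{XY}·8.9 = 462.1 + 161.4, so R_Y^{XY} = 70.05 kN and R_X = 155.8 − 70.05 = 85.7 kN.
Span YZ, ΣM about Z: R_Y^{YZ}·9 = 385.2 + 161.4, so R_Y^{YZ} = 60.73 kN and R_Z = 208.8 − 60.73 = 148.1 kN.
R_Y = 70.05 + 60.73 = 130.8 kN.

R_Y = 130.8 kN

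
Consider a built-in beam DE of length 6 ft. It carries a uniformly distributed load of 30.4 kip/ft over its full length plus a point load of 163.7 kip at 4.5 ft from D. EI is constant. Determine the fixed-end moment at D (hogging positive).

M_D = 137.2 kip·ft

Release both end moments; the primary structure is a simply-supported span DE with redundants M_D and M_E.
On the primary (simply-supported) span, the end slopes from the loading are:
  at D: UDL 30.4: wL³/(24EI) = 273.6/EI
  at E: UDL 30.4: wL³/(24EI) = 273.6/EI
  at D: point load 163.7 at a = 4.5: Pab(L + b)/(6LEI) = 230.2/EI
  at E: point load 163.7 at a = 4.5: Pab(L + a)/(6LEI) = 322.3/EI
  θ_D0 = 503.8/EI,  θ_E0 = 595.9/EI
Flexibility coefficients: a unit moment at one end gives L/(3EI) there and L/(6EI) at the far end, so f₁₁ = f₂₂ = 2/EI and f₁₂ = f₂₁ = 1/EI.
Compatibility — zero rotation at each built-in end:
  2 M_D + 1 M_E = 503.8
  1 M_D + 2 M_E = 595.9
Solving the pair gives M_D = 137.2 kip·ft and M_E = 229.3 kip·ft (hogging).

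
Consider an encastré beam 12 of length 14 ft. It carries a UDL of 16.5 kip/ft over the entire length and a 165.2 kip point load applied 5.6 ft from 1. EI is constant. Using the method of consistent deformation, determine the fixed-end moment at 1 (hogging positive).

M_1 = 602.5 kip·ft

Release both end moments; the primary structure is a simply-supported span 12 with redundants M_1 and M_2.
On the primary (simply-supported) span, the end slopes from the loading are:
  at 1: UDL 16.5: wL³/(24EI) = 1886/EI
  at 2: UDL 16.5: wL³/(24EI) = 1886/EI
  at 1: point load 165.2 at a = 5.6: Pab(L + b)/(6LEI) = 2072/EI
  at 2: point load 165.2 at a = 5.6: Pab(L + a)/(6LEI) = 1813/EI
  θ_10 = 3959/EI,  θ_20 = 3700/EI
Flexibility coefficients: a unit moment at one end gives L/(3EI) there and L/(6EI) at the far end, so f₁₁ = f₂₂ = 4.667/EI and f₁₂ = f₂₁ = 2.333/EI.
Compatibility — zero rotation at each built-in end:
  4.667 M_1 + 2.333 M_2 = 3959
  2.333 M_1 + 4.667 M_2 = 3700
Solving the pair gives M_1 = 602.5 kip·ft and M_2 = 491.5 kip·ft (hogging).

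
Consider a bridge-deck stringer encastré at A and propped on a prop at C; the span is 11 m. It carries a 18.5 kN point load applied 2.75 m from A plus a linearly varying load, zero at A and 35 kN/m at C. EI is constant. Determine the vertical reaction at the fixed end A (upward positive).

R_A = 103.5 kN

Choose R_C as the redundant. The primary structure is the cantilever fixed at A.
Deflection at C on the released cantilever, summing each load's contribution:
  point load 18.5 at a = 2.75: Pa²(3L − a)/(6EI) = 705.4/EI
  triangular load, peak 35 at the free end: 11w₀L⁴/(120EI) = 46973/EI
  δ_0 = 47679/EI
Tip deflection under a unit load at C: L³/(3EI) = 443.7/EI.
The prop prevents deflection at C: R_C = δ_0/δ_{CC} = 47679/443.7 = 107.5 kN.
Vertical equilibrium: R_A = ΣP − R_C = 211 − 107.5 = 103.5 kN.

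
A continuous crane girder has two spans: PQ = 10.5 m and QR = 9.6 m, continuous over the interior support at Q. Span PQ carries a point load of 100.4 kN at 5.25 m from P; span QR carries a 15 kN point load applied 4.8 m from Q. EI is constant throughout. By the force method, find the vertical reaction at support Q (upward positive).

R_Q = 80.86 kN

Take M_Q as the redundant. Released structure: two simple spans PQ and QR with a hinge at Q.
Discontinuity in slope at Q on the released structure — sum the simple-span end rotations:
  span PQ: point load 100.4 at a = 5.25: Pab(L + a)/(6LEI) = 691.8/EI
  span QR: point load 15 at a = 4.8: Pab(L + b)/(6LEI) = 86.4/EI
  relative rotation θ_0 = (691.8 + 86.4)/EI = 778.2/EI
A unit hogging moment at Q produces rotation L₁/(3EI) + L₂/(3EI) = 6.7/EI.
Compatibility: M_Q·(L₁+L₂)/(3EI) = θ_0, giving M_Q = 116.2 kN·m (hogging).
Span PQ, ΣM about P with M_Q applied at Q: R_Q^{PQ}·10.5 = 527.1 + 116.2, so R_Q^{PQ} = 61.26 kN and R_P = 100.4 − 61.26 = 39.14 kN.
Span QR, ΣM about R: R_Q^{QR}·9.6 = 72 + 116.2, so R_Q^{QR} = 19.6 kN and R_R = 15 − 19.6 = -4.599 kN.
R_Q = 61.26 + 19.6 = 80.86 kN.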